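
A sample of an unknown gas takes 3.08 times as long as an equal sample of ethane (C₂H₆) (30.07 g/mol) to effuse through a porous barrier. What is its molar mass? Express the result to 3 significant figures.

285 g/mol

Graham's law gives t_X/t_C₂H₆ = √(M_X/M_C₂H₆).
3.08 = √(M_X/30.07)
M_X = 30.07 × 3.08² = 30.07 × 9.486 = 285 g/mol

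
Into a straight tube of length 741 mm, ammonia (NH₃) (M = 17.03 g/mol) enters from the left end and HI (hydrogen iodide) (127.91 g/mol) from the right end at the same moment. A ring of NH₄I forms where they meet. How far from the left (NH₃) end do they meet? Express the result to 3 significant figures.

543 mm

Graham's law gives d_NH₃/d_HI = rate_NH₃/rate_HI = √(M_HI/M_NH₃) = √(127.91/17.03) = 2.741.
With d_NH₃ + d_HI = 741 mm, d_HI = 741/(1 + 2.741) = 198.1 mm.
d_NH₃ = 741 − 198.1 = 543 mm.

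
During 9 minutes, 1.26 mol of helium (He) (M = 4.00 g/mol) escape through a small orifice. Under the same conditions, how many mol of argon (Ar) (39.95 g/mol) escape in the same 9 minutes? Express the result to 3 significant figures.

0.399 mol

By Graham's law, rate_Ar/rate_He = √(M_He/M_Ar) = √(4.00/39.95) = √0.1001 = 0.3164.
So the amount for Ar is 1.26 × 0.3164 = 0.399 mol.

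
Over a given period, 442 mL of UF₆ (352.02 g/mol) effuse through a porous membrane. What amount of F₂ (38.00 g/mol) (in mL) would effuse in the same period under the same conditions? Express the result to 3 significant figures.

From Graham's law, rate_F₂/rate_UF₆ = √(M_UF₆/M_F₂) = √(352.02/38.00) = √9.264 = 3.044.
So the volume for F₂ is 442 × 3.044 = 1350 mL.

1350 mL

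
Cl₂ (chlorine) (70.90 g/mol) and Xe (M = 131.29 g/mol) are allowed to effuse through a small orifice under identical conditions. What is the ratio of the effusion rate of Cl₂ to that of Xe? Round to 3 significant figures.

From Graham's law, rate_Cl₂/rate_Xe = √(M_Xe/M_Cl₂) = √(131.29/70.90) = √1.852 = 1.36.

1.36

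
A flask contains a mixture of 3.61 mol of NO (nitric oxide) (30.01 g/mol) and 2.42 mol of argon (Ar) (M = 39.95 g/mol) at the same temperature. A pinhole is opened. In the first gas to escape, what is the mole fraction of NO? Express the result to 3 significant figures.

0.633

The effusion rate of species i is ∝ p_i/√M_i ∝ n_i/√M_i.
Mole fraction of NO in the effusate = (n_NO/√M_NO) / (n_NO/√M_NO + n_Ar/√M_Ar)
= (3.61/√30.01) / (3.61/√30.01 + 2.42/√39.95) = 0.6590/(0.6590 + 0.3829) = 0.633.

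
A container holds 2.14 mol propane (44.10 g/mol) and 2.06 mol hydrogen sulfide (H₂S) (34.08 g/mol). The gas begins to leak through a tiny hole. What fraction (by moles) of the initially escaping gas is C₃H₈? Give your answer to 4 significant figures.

Effusion rate of each component ∝ n_i/√M_i (partial pressure × 1/√M).
Mole fraction of C₃H₈ in the effusate = (n_C₃H₈/√M_C₃H₈) / (n_C₃H₈/√M_C₃H₈ + n_H₂S/√M_H₂S)
= (2.14/√44.10) / (2.14/√44.10 + 2.06/√34.08) = 0.3223/(0.3223 + 0.3529) = 0.4773.

0.4773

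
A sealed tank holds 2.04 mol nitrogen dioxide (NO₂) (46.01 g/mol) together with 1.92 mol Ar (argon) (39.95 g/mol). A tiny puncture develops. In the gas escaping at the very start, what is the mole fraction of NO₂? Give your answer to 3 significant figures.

0.498

The effusion rate of species i is ∝ p_i/√M_i ∝ n_i/√M_i.
Mole fraction of NO₂ in the effusate = (n_NO₂/√M_NO₂) / (n_NO₂/√M_NO₂ + n_Ar/√M_Ar)
= (2.04/√46.01) / (2.04/√46.01 + 1.92/√39.95) = 0.3007/(0.3007 + 0.3038) = 0.498.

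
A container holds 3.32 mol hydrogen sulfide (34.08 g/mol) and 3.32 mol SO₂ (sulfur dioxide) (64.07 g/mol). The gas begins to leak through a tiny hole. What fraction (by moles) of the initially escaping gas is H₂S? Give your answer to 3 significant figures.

0.578

Rate_i ∝ x_i/√M_i (Graham's law weighted by mole fraction), so the effusate composition follows n_i/√M_i.
So x_H₂S in the escaping gas = (n_H₂S/√M_H₂S) / Σ(n_i/√M_i)
= (3.32/√34.08) / (3.32/√34.08 + 3.32/√64.07) = 0.5687/(0.5687 + 0.4148) = 0.578.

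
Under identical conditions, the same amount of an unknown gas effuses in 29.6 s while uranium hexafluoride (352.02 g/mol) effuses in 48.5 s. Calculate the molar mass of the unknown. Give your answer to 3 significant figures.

By Graham's law, t_X/t_UF₆ = √(M_X/M_UF₆).
29.6/48.5 = 0.6103 = √(M_X/352.02)
M_X = 352.02 × 0.6103² = 352.02 × 0.3725 = 131 g/mol

131 g/mol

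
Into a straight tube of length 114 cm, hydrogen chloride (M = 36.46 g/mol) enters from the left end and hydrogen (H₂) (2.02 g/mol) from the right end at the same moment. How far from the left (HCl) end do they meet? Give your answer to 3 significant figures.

Graham's law gives d_HCl/d_H₂ = rate_HCl/rate_H₂ = √(M_H₂/M_HCl) = √(2.02/36.46) = 0.2354.
With d_HCl + d_H₂ = 114 cm, d_H₂ = 114/(1 + 0.2354) = 92.28 cm.
d_HCl = 114 − 92.28 = 21.7 cm.

21.7 cm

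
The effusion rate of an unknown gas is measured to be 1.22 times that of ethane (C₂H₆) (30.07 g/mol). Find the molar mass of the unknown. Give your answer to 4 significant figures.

20.20 g/mol

Using Graham's law: rate_X/rate_C₂H₆ = √(M_C₂H₆/M_X).
1.22 = √(30.07/M_X)
M_X = 30.07 / 1.22² = 30.07 / 1.488 = 20.20 g/mol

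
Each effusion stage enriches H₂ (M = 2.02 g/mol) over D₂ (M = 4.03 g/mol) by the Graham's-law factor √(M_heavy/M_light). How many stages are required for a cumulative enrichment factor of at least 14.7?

Single-stage factor α = √(4.03/2.02), so ln α = ½ ln(1.99505) = 0.3453.
Need α^N ≥ 14.7 ⇒ N ≥ ln(14.7) / ln α = 2.688 / 0.3453 = 7.78.
So at least 8 stages are needed.

8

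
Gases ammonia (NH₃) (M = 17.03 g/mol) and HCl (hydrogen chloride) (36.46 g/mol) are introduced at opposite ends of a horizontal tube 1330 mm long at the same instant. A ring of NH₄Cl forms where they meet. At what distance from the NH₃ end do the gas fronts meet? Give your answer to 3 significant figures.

The fronts meet when d_NH₃ + d_HCl = L with d_NH₃/d_HCl = √(M_HCl/M_NH₃) (Graham's law). Here √(M_HCl/M_NH₃) = √(36.46/17.03) = 1.463.
With d_NH₃ + d_HCl = 1330 mm, d_HCl = 1330/(1 + 1.463) = 540.0 mm.
d_NH₃ = 1330 − 540.0 = 790 mm.

790 mm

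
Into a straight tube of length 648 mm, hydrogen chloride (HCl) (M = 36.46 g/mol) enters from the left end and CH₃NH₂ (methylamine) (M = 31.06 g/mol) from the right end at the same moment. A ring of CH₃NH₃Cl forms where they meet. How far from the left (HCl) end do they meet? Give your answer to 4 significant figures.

311.0 mm

The fronts meet when d_HCl + d_CH₃NH₂ = L with d_HCl/d_CH₃NH₂ = √(M_CH₃NH₂/M_HCl) (Graham's law). Here √(M_CH₃NH₂/M_HCl) = √(31.06/36.46) = 0.9230.
With d_HCl + d_CH₃NH₂ = 648 mm, d_CH₃NH₂ = 648/(1 + 0.9230) = 337.0 mm.
d_HCl = 648 − 337.0 = 311.0 mm.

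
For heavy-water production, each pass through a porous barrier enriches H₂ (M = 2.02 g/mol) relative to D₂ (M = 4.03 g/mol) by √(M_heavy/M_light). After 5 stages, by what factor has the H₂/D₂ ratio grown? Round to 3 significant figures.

Each stage multiplies the ratio by α = √(4.03/2.02), so after 5 stages the overall factor is α^5 = (4.03/2.02)^(5/2).
= 1.99505^(5/2) = 5.62.

5.62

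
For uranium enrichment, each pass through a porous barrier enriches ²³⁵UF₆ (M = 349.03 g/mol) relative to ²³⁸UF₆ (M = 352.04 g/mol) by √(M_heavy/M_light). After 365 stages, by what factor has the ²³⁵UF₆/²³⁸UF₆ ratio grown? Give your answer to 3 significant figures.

4.79

After 365 stages the ratio has grown by (√(352.04/349.03))^365 = (352.04/349.03)^(365/2).
= 1.00862^(365/2) = 4.79.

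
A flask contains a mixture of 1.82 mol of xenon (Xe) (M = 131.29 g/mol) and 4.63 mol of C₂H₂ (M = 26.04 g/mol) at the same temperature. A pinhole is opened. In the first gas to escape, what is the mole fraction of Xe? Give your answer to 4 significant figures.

0.1490

Rate_i ∝ x_i/√M_i (Graham's law weighted by mole fraction), so the effusate composition follows n_i/√M_i.
So x_Xe in the escaping gas = (n_Xe/√M_Xe) / Σ(n_i/√M_i)
= (1.82/√131.29) / (1.82/√131.29 + 4.63/√26.04) = 0.1588/(0.1588 + 0.9073) = 0.1490.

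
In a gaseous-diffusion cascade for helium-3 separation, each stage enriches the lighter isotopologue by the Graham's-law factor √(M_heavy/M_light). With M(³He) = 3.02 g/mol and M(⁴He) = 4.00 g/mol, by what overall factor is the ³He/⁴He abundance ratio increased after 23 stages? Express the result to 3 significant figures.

The single-stage factor is √(M_heavy/M_light), so 23 stages give [√(4.00/3.02)]^23 = (4.00/3.02)^(23/2).
= 1.32450^(23/2) = 25.3.

25.3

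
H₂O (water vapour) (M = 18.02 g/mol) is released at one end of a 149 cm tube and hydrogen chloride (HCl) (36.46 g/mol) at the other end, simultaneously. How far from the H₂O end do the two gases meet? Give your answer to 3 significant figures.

Graham's law gives d_H₂O/d_HCl = rate_H₂O/rate_HCl = √(M_HCl/M_H₂O) = √(36.46/18.02) = 1.422.
With d_H₂O + d_HCl = 149 cm, d_HCl = 149/(1 + 1.422) = 61.51 cm.
d_H₂O = 149 − 61.51 = 87.5 cm.

87.5 cm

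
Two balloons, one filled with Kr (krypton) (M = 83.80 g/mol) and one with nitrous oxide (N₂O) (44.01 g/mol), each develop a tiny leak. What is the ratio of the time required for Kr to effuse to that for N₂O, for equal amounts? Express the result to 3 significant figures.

1.38

From Graham's law, t_Kr/t_N₂O = √(M_Kr/M_N₂O) = √(83.80/44.01) = √1.904 = 1.38.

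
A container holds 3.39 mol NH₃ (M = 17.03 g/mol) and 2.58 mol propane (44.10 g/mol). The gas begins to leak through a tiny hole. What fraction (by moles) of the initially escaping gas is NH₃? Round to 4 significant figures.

The effusion rate of species i is ∝ p_i/√M_i ∝ n_i/√M_i.
Mole fraction of NH₃ in the effusate = (n_NH₃/√M_NH₃) / (n_NH₃/√M_NH₃ + n_C₃H₈/√M_C₃H₈)
= (3.39/√17.03) / (3.39/√17.03 + 2.58/√44.10) = 0.8215/(0.8215 + 0.3885) = 0.6789.

0.6789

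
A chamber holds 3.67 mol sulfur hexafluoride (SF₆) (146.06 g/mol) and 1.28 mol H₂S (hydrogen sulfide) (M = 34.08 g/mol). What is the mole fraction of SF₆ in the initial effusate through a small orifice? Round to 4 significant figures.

0.5807

Each component's effusion rate ∝ (its partial pressure)·(1/√M) ∝ n_i/√M_i.
Mole fraction of SF₆ in the effusate = (n_SF₆/√M_SF₆) / (n_SF₆/√M_SF₆ + n_H₂S/√M_H₂S)
= (3.67/√146.06) / (3.67/√146.06 + 1.28/√34.08) = 0.3037/(0.3037 + 0.2193) = 0.5807.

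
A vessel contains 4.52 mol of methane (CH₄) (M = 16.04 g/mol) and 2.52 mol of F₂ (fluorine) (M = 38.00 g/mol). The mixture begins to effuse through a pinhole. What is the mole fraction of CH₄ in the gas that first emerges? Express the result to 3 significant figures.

0.734

The effusion rate of species i is ∝ p_i/√M_i ∝ n_i/√M_i.
Mole fraction of CH₄ in the effusate = (n_CH₄/√M_CH₄) / (n_CH₄/√M_CH₄ + n_F₂/√M_F₂)
= (4.52/√16.04) / (4.52/√16.04 + 2.52/√38.00) = 1.129/(1.129 + 0.4088) = 0.734.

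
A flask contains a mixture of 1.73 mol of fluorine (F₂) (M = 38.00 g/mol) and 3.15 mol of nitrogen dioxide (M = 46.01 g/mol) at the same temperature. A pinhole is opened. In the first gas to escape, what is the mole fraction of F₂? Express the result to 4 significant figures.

The effusion rate of species i is ∝ p_i/√M_i ∝ n_i/√M_i.
So x_F₂ in the escaping gas = (n_F₂/√M_F₂) / Σ(n_i/√M_i)
= (1.73/√38.00) / (1.73/√38.00 + 3.15/√46.01) = 0.2806/(0.2806 + 0.4644) = 0.3767.

0.3767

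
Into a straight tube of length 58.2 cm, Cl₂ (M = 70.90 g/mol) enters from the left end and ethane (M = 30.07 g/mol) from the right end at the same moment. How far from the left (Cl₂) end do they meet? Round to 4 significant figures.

Graham's law gives d_Cl₂/d_C₂H₆ = rate_Cl₂/rate_C₂H₆ = √(M_C₂H₆/M_Cl₂) = √(30.07/70.90) = 0.6512.
With d_Cl₂ + d_C₂H₆ = 58.2 cm, d_C₂H₆ = 58.2/(1 + 0.6512) = 35.25 cm.
d_Cl₂ = 58.2 − 35.25 = 22.95 cm.

22.95 cm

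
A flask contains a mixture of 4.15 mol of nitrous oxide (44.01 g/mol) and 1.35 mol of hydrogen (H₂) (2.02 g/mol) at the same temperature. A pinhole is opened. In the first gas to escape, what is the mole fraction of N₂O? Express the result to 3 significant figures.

0.397

Each component's effusion rate ∝ (its partial pressure)·(1/√M) ∝ n_i/√M_i.
Mole fraction of N₂O in the effusate = (n_N₂O/√M_N₂O) / (n_N₂O/√M_N₂O + n_H₂/√M_H₂)
= (4.15/√44.01) / (4.15/√44.01 + 1.35/√2.02) = 0.6256/(0.6256 + 0.9499) = 0.397.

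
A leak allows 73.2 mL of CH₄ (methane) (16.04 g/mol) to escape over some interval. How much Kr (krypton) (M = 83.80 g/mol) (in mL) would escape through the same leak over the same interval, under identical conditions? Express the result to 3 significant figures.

32.0 mL

From Graham's law, rate_Kr/rate_CH₄ = √(M_CH₄/M_Kr) = √(16.04/83.80) = √0.1914 = 0.4375.
So the volume for Kr is 73.2 × 0.4375 = 32.0 mL.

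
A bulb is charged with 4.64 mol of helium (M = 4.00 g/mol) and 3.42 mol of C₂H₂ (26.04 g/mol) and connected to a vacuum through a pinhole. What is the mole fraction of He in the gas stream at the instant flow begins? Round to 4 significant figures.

Each component's effusion rate ∝ (its partial pressure)·(1/√M) ∝ n_i/√M_i.
x_He(eff) = (n_He/√M_He) / (n_He/√M_He + n_C₂H₂/√M_C₂H₂)
= (4.64/√4.00) / (4.64/√4.00 + 3.42/√26.04) = 2.320/(2.320 + 0.6702) = 0.7759.

0.7759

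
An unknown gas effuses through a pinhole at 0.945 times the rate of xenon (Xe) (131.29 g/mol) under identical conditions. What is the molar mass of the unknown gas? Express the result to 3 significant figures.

147 g/mol

Since effusion rate ∝ 1/√M, rate_X/rate_Xe = √(M_Xe/M_X).
0.945 = √(131.29/M_X)
M_X = 131.29 / 0.945² = 131.29 / 0.8930 = 147 g/mol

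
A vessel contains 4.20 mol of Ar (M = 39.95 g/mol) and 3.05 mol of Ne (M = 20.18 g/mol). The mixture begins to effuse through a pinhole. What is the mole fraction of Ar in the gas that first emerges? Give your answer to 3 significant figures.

0.495

Each component's effusion rate ∝ (its partial pressure)·(1/√M) ∝ n_i/√M_i.
Mole fraction of Ar in the effusate = (n_Ar/√M_Ar) / (n_Ar/√M_Ar + n_Ne/√M_Ne)
= (4.20/√39.95) / (4.20/√39.95 + 3.05/√20.18) = 0.6645/(0.6645 + 0.6790) = 0.495.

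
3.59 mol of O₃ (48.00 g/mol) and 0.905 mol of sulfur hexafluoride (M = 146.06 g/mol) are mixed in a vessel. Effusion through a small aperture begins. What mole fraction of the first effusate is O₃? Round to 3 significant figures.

Effusion rate of each component ∝ n_i/√M_i (partial pressure × 1/√M).
x_O₃(eff) = (n_O₃/√M_O₃) / (n_O₃/√M_O₃ + n_SF₆/√M_SF₆)
= (3.59/√48.00) / (3.59/√48.00 + 0.905/√146.06) = 0.5182/(0.5182 + 0.07488) = 0.874.

0.874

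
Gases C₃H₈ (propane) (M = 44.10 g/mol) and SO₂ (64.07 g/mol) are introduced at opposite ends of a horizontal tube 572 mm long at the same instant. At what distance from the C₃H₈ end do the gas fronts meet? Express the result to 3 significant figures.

313 mm

The fronts meet when d_C₃H₈ + d_SO₂ = L with d_C₃H₈/d_SO₂ = √(M_SO₂/M_C₃H₈) (Graham's law). Here √(M_SO₂/M_C₃H₈) = √(64.07/44.10) = 1.205.
With d_C₃H₈ + d_SO₂ = 572 mm, d_SO₂ = 572/(1 + 1.205) = 259.4 mm.
d_C₃H₈ = 572 − 259.4 = 313 mm.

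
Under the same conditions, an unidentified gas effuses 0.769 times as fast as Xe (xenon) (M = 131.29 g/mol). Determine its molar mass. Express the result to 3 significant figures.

Graham's law gives rate_X/rate_Xe = √(M_Xe/M_X).
0.769 = √(131.29/M_X)
M_X = 131.29 / 0.769² = 131.29 / 0.5914 = 222 g/mol

222 g/mol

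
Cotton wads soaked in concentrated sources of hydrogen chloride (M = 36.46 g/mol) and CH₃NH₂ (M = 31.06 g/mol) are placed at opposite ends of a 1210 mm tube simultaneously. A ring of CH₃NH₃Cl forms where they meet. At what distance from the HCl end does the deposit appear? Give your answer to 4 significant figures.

580.8 mm

Graham's law gives d_HCl/d_CH₃NH₂ = rate_HCl/rate_CH₃NH₂ = √(M_CH₃NH₂/M_HCl) = √(31.06/36.46) = 0.9230.
With d_HCl + d_CH₃NH₂ = 1210 mm, d_CH₃NH₂ = 1210/(1 + 0.9230) = 629.2 mm.
d_HCl = 1210 − 629.2 = 580.8 mm.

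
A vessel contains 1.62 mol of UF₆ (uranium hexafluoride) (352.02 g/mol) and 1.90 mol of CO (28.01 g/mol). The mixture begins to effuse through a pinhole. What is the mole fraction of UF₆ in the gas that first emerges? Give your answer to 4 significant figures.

0.1939

Effusion rate of each component ∝ n_i/√M_i (partial pressure × 1/√M).
Mole fraction of UF₆ in the effusate = (n_UF₆/√M_UF₆) / (n_UF₆/√M_UF₆ + n_CO/√M_CO)
= (1.62/√352.02) / (1.62/√352.02 + 1.90/√28.01) = 0.08634/(0.08634 + 0.3590) = 0.1939.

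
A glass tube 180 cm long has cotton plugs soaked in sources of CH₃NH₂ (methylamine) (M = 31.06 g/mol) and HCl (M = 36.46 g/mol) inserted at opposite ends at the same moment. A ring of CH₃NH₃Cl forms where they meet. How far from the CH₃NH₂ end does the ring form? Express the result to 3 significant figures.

93.6 cm

In equal time, each gas travels a distance ∝ its rate ∝ 1/√M, so d_CH₃NH₂/d_HCl = √(M_HCl/M_CH₃NH₂) = √(36.46/31.06) = 1.083.
With d_CH₃NH₂ + d_HCl = 180 cm, d_HCl = 180/(1 + 1.083) = 86.40 cm.
d_CH₃NH₂ = 180 − 86.40 = 93.6 cm.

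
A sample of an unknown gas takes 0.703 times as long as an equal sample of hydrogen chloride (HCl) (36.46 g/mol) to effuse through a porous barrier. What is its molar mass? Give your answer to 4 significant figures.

By Graham's law, t_X/t_HCl = √(M_X/M_HCl).
0.703 = √(M_X/36.46)
M_X = 36.46 × 0.703² = 36.46 × 0.4942 = 18.02 g/mol

18.02 g/mol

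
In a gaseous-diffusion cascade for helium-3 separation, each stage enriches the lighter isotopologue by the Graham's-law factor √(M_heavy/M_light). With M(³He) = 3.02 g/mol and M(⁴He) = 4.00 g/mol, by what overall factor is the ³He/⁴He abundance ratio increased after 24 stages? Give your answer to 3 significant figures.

29.1

Overall factor = α^24 with α = √(4.00/3.02), i.e. (4.00/3.02)^(24/2).
= 1.32450^12 = 29.1.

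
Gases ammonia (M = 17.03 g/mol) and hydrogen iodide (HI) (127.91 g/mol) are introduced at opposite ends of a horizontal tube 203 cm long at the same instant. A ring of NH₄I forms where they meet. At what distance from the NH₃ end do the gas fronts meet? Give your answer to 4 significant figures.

148.7 cm

Graham's law gives d_NH₃/d_HI = rate_NH₃/rate_HI = √(M_HI/M_NH₃) = √(127.91/17.03) = 2.741.
With d_NH₃ + d_HI = 203 cm, d_HI = 203/(1 + 2.741) = 54.27 cm.
d_NH₃ = 203 − 54.27 = 148.7 cm.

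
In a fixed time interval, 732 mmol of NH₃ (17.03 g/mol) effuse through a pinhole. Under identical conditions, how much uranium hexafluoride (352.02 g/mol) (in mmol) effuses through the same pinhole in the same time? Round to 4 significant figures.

161.0 mmol

Graham's law gives rate_UF₆/rate_NH₃ = √(M_NH₃/M_UF₆) = √(17.03/352.02) = √0.04838 = 0.2199.
So the amount for UF₆ is 732 × 0.2199 = 161.0 mmol.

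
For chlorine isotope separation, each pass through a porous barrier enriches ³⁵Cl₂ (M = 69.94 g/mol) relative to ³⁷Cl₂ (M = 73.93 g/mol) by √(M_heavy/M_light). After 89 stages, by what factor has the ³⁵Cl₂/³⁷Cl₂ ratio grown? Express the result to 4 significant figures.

The single-stage factor is √(M_heavy/M_light), so 89 stages give [√(73.93/69.94)]^89 = (73.93/69.94)^(89/2).
= 1.05705^(89/2) = 11.81.

11.81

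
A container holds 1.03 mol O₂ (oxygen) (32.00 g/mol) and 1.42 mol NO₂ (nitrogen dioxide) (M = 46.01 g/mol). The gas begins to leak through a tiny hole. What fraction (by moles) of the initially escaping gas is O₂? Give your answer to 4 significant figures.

0.4652

Rate_i ∝ x_i/√M_i (Graham's law weighted by mole fraction), so the effusate composition follows n_i/√M_i.
Mole fraction of O₂ in the effusate = (n_O₂/√M_O₂) / (n_O₂/√M_O₂ + n_NO₂/√M_NO₂)
= (1.03/√32.00) / (1.03/√32.00 + 1.42/√46.01) = 0.1821/(0.1821 + 0.2093) = 0.4652.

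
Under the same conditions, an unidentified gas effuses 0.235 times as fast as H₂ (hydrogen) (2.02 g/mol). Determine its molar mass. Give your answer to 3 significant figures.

Using Graham's law: rate_X/rate_H₂ = √(M_H₂/M_X).
0.235 = √(2.02/M_X)
M_X = 2.02 / 0.235² = 2.02 / 0.05522 = 36.6 g/mol

36.6 g/mol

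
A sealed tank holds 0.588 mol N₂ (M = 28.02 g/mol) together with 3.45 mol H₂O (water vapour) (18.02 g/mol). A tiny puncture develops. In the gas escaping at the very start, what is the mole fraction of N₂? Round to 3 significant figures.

Effusion rate of each component ∝ n_i/√M_i (partial pressure × 1/√M).
Mole fraction of N₂ in the effusate = (n_N₂/√M_N₂) / (n_N₂/√M_N₂ + n_H₂O/√M_H₂O)
= (0.588/√28.02) / (0.588/√28.02 + 3.45/√18.02) = 0.1111/(0.1111 + 0.8127) = 0.120.

0.120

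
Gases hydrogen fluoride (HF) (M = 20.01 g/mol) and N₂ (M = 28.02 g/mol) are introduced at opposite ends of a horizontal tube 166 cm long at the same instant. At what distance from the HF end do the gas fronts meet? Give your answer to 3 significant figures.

The fronts meet when d_HF + d_N₂ = L with d_HF/d_N₂ = √(M_N₂/M_HF) (Graham's law). Here √(M_N₂/M_HF) = √(28.02/20.01) = 1.183.
With d_HF + d_N₂ = 166 cm, d_N₂ = 166/(1 + 1.183) = 76.03 cm.
d_HF = 166 − 76.03 = 90.0 cm.

90.0 cm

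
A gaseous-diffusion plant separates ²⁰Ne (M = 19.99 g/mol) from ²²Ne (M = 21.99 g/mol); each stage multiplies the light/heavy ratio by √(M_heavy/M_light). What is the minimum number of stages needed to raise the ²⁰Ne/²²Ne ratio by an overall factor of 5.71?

With α = √(21.99/19.99) per stage, ln α = ½ ln(1.10005) = 0.04768.
Need α^N ≥ 5.71 ⇒ N ≥ ln(5.71) / ln α = 1.742 / 0.04768 = 36.54.
Rounding up, N = 37 stages.

37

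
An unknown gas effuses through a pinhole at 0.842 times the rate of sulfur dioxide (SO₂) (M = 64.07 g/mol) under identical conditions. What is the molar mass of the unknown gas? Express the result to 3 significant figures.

Since effusion rate ∝ 1/√M, rate_X/rate_SO₂ = √(M_SO₂/M_X).
0.842 = √(64.07/M_X)
M_X = 64.07 / 0.842² = 64.07 / 0.7090 = 90.4 g/mol

90.4 g/mol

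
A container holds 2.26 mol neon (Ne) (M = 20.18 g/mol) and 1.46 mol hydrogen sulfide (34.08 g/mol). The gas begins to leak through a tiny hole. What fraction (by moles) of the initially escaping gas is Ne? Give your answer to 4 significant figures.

The effusion rate of species i is ∝ p_i/√M_i ∝ n_i/√M_i.
x_Ne(eff) = (n_Ne/√M_Ne) / (n_Ne/√M_Ne + n_H₂S/√M_H₂S)
= (2.26/√20.18) / (2.26/√20.18 + 1.46/√34.08) = 0.5031/(0.5031 + 0.2501) = 0.6680.

0.6680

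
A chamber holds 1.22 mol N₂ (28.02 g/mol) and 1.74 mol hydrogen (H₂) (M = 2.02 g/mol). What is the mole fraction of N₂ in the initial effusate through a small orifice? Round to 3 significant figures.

0.158

Each component's effusion rate ∝ (its partial pressure)·(1/√M) ∝ n_i/√M_i.
x_N₂(eff) = (n_N₂/√M_N₂) / (n_N₂/√M_N₂ + n_H₂/√M_H₂)
= (1.22/√28.02) / (1.22/√28.02 + 1.74/√2.02) = 0.2305/(0.2305 + 1.224) = 0.158.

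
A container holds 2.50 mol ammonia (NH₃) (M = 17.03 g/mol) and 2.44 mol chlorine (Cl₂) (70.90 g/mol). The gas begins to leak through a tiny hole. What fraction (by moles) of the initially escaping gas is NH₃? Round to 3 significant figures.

Effusion rate of each component ∝ n_i/√M_i (partial pressure × 1/√M).
So x_NH₃ in the escaping gas = (n_NH₃/√M_NH₃) / Σ(n_i/√M_i)
= (2.50/√17.03) / (2.50/√17.03 + 2.44/√70.90) = 0.6058/(0.6058 + 0.2898) = 0.676.

0.676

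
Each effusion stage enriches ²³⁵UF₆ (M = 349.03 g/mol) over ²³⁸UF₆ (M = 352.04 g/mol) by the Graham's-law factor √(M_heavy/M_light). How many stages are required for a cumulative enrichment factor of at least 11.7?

Per stage α = (352.04/349.03)^(1/2) = 1.00862^0.5, giving ln α = 0.004293.
Need α^N ≥ 11.7 ⇒ N ≥ ln(11.7) / ln α = 2.460 / 0.004293 = 572.87.
Minimum whole number of stages: N = 573.

573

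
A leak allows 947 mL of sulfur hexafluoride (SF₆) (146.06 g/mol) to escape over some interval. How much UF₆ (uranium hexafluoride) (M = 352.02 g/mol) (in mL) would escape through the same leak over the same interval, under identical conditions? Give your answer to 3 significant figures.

610 mL

Graham's law gives rate_UF₆/rate_SF₆ = √(M_SF₆/M_UF₆) = √(146.06/352.02) = √0.4149 = 0.6441.
So the volume for UF₆ is 947 × 0.6441 = 610 mL.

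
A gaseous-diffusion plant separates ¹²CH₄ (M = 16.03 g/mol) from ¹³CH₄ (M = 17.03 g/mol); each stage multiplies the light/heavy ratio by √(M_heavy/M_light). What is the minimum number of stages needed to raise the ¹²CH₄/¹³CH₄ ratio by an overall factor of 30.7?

114

Per stage α = (17.03/16.03)^(1/2) = 1.06238^0.5, giving ln α = 0.03026.
Need α^N ≥ 30.7 ⇒ N ≥ ln(30.7) / ln α = 3.424 / 0.03026 = 113.17.
So at least 114 stages are needed.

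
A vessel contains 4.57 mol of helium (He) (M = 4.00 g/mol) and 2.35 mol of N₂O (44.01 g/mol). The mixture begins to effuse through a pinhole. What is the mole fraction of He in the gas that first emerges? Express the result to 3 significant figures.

Each component's effusion rate ∝ (its partial pressure)·(1/√M) ∝ n_i/√M_i.
So x_He in the escaping gas = (n_He/√M_He) / Σ(n_i/√M_i)
= (4.57/√4.00) / (4.57/√4.00 + 2.35/√44.01) = 2.285/(2.285 + 0.3542) = 0.866.

0.866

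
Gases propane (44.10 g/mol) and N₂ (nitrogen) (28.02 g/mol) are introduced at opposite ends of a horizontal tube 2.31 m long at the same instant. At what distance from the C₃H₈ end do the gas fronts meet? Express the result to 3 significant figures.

1.02 m

Distances travelled in equal time are proportional to diffusion rates, so d_C₃H₈/d_N₂ = √(M_N₂/M_C₃H₈) = √(28.02/44.10) = 0.7971.
With d_C₃H₈ + d_N₂ = 2.31 m, d_N₂ = 2.31/(1 + 0.7971) = 1.285 m.
d_C₃H₈ = 2.31 − 1.285 = 1.02 m.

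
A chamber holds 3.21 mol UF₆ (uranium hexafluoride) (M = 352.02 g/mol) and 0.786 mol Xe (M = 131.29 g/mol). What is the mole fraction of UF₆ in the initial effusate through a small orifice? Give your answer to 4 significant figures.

0.7138

Rate_i ∝ x_i/√M_i (Graham's law weighted by mole fraction), so the effusate composition follows n_i/√M_i.
So x_UF₆ in the escaping gas = (n_UF₆/√M_UF₆) / Σ(n_i/√M_i)
= (3.21/√352.02) / (3.21/√352.02 + 0.786/√131.29) = 0.1711/(0.1711 + 0.06860) = 0.7138.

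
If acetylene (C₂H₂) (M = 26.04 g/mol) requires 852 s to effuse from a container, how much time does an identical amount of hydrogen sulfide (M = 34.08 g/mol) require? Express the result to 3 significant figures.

Graham's law gives t_H₂S/t_C₂H₂ = √(M_H₂S/M_C₂H₂) = √(34.08/26.04) = √1.309 = 1.144.
So the time for H₂S is 852 × 1.144 = 975 s.

975 s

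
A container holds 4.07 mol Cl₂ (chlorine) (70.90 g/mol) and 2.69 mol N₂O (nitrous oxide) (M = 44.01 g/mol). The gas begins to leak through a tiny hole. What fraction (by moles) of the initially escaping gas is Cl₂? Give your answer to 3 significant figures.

Effusion rate of each component ∝ n_i/√M_i (partial pressure × 1/√M).
Mole fraction of Cl₂ in the effusate = (n_Cl₂/√M_Cl₂) / (n_Cl₂/√M_Cl₂ + n_N₂O/√M_N₂O)
= (4.07/√70.90) / (4.07/√70.90 + 2.69/√44.01) = 0.4834/(0.4834 + 0.4055) = 0.544.

0.544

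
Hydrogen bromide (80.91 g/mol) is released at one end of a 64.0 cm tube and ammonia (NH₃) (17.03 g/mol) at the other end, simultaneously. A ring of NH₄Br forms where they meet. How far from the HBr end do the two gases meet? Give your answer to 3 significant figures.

20.1 cm

Graham's law gives d_HBr/d_NH₃ = rate_HBr/rate_NH₃ = √(M_NH₃/M_HBr) = √(17.03/80.91) = 0.4588.
With d_HBr + d_NH₃ = 64.0 cm, d_NH₃ = 64.0/(1 + 0.4588) = 43.87 cm.
d_HBr = 64.0 − 43.87 = 20.1 cm.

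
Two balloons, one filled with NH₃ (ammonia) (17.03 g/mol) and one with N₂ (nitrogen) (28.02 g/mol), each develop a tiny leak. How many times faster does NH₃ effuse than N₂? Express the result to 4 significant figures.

Since effusion rate ∝ 1/√M, rate_NH₃/rate_N₂ = √(M_N₂/M_NH₃) = √(28.02/17.03) = √1.645 = 1.283.

1.283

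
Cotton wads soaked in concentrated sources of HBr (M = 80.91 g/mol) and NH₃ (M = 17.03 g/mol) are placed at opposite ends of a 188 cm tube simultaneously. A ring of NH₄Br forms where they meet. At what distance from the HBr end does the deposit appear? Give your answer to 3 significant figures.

Graham's law gives d_HBr/d_NH₃ = rate_HBr/rate_NH₃ = √(M_NH₃/M_HBr) = √(17.03/80.91) = 0.4588.
With d_HBr + d_NH₃ = 188 cm, d_NH₃ = 188/(1 + 0.4588) = 128.9 cm.
d_HBr = 188 − 128.9 = 59.1 cm.

59.1 cm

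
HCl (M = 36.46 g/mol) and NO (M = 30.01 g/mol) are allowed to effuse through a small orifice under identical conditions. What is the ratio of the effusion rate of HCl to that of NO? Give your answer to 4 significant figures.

Graham's law gives rate_HCl/rate_NO = √(M_NO/M_HCl) = √(30.01/36.46) = √0.8231 = 0.9072.

0.9072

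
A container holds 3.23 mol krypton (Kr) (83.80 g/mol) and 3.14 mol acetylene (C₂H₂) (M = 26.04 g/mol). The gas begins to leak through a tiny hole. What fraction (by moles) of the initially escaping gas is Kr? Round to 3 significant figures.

The effusion rate of species i is ∝ p_i/√M_i ∝ n_i/√M_i.
Mole fraction of Kr in the effusate = (n_Kr/√M_Kr) / (n_Kr/√M_Kr + n_C₂H₂/√M_C₂H₂)
= (3.23/√83.80) / (3.23/√83.80 + 3.14/√26.04) = 0.3528/(0.3528 + 0.6153) = 0.364.

0.364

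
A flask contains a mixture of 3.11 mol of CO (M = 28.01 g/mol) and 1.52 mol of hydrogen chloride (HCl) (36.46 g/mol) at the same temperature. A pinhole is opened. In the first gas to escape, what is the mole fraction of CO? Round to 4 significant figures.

0.7001

Effusion rate of each component ∝ n_i/√M_i (partial pressure × 1/√M).
Mole fraction of CO in the effusate = (n_CO/√M_CO) / (n_CO/√M_CO + n_HCl/√M_HCl)
= (3.11/√28.01) / (3.11/√28.01 + 1.52/√36.46) = 0.5876/(0.5876 + 0.2517) = 0.7001.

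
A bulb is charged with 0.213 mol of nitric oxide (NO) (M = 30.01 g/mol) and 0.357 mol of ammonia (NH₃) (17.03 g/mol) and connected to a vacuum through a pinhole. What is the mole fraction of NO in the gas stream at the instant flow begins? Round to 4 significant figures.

Rate_i ∝ x_i/√M_i (Graham's law weighted by mole fraction), so the effusate composition follows n_i/√M_i.
Mole fraction of NO in the effusate = (n_NO/√M_NO) / (n_NO/√M_NO + n_NH₃/√M_NH₃)
= (0.213/√30.01) / (0.213/√30.01 + 0.357/√17.03) = 0.03888/(0.03888 + 0.08651) = 0.3101.

0.3101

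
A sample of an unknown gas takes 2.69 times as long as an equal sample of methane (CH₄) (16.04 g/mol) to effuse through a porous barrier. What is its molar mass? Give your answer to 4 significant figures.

116.1 g/mol

From Graham's law, t_X/t_CH₄ = √(M_X/M_CH₄).
2.69 = √(M_X/16.04)
M_X = 16.04 × 2.69² = 16.04 × 7.236 = 116.1 g/mol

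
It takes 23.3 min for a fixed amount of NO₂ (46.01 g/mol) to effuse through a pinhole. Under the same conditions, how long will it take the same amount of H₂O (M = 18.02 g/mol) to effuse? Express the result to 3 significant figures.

Graham's law gives t_H₂O/t_NO₂ = √(M_H₂O/M_NO₂) = √(18.02/46.01) = √0.3917 = 0.6258.
So the time for H₂O is 23.3 × 0.6258 = 14.6 min.

14.6 min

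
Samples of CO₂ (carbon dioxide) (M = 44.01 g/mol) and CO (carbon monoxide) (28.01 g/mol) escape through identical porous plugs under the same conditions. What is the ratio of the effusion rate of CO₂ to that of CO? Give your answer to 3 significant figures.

0.798

Using Graham's law: rate_CO₂/rate_CO = √(M_CO/M_CO₂) = √(28.01/44.01) = √0.6364 = 0.798.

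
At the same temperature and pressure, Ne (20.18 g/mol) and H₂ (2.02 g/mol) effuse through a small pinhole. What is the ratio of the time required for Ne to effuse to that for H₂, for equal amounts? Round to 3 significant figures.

3.16

By Graham's law, t_Ne/t_H₂ = √(M_Ne/M_H₂) = √(20.18/2.02) = √9.990 = 3.16.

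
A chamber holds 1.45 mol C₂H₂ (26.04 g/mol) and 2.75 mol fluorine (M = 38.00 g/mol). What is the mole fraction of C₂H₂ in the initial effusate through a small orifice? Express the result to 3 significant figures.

The effusion rate of species i is ∝ p_i/√M_i ∝ n_i/√M_i.
x_C₂H₂(eff) = (n_C₂H₂/√M_C₂H₂) / (n_C₂H₂/√M_C₂H₂ + n_F₂/√M_F₂)
= (1.45/√26.04) / (1.45/√26.04 + 2.75/√38.00) = 0.2841/(0.2841 + 0.4461) = 0.389.

0.389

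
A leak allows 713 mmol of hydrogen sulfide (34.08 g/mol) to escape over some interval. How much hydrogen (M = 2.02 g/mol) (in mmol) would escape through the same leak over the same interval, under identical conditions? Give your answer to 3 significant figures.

Since effusion rate ∝ 1/√M, rate_H₂/rate_H₂S = √(M_H₂S/M_H₂) = √(34.08/2.02) = √16.87 = 4.107.
So the amount for H₂ is 713 × 4.107 = 2930 mmol.

2930 mmol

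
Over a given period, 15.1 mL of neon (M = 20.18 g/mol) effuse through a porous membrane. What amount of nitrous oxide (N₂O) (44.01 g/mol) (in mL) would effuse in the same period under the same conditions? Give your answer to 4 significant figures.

10.22 mL

Using Graham's law: rate_N₂O/rate_Ne = √(M_Ne/M_N₂O) = √(20.18/44.01) = √0.4585 = 0.6772.
So the volume for N₂O is 15.1 × 0.6772 = 10.22 mL.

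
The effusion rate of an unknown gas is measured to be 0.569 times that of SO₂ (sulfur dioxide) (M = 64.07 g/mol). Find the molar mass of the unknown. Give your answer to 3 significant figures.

198 g/mol

Since effusion rate ∝ 1/√M, rate_X/rate_SO₂ = √(M_SO₂/M_X).
0.569 = √(64.07/M_X)
M_X = 64.07 / 0.569² = 64.07 / 0.3238 = 198 g/mol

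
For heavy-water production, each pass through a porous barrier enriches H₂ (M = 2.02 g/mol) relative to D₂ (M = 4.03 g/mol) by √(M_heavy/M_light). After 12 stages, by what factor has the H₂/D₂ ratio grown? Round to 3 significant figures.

63.1

Overall factor = α^12 with α = √(4.03/2.02), i.e. (4.03/2.02)^(12/2).
= 1.99505^6 = 63.1.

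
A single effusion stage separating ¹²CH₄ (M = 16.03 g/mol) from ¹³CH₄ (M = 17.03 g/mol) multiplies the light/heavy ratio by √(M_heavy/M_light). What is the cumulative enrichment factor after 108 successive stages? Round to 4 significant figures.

Each stage multiplies the ratio by α = √(17.03/16.03), so after 108 stages the overall factor is α^108 = (17.03/16.03)^(108/2).
= 1.06238^54 = 26.25.

26.25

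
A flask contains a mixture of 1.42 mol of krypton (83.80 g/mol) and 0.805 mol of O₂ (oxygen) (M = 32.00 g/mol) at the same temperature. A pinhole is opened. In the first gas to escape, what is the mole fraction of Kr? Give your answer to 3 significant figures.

The effusion rate of species i is ∝ p_i/√M_i ∝ n_i/√M_i.
Mole fraction of Kr in the effusate = (n_Kr/√M_Kr) / (n_Kr/√M_Kr + n_O₂/√M_O₂)
= (1.42/√83.80) / (1.42/√83.80 + 0.805/√32.00) = 0.1551/(0.1551 + 0.1423) = 0.522.

0.522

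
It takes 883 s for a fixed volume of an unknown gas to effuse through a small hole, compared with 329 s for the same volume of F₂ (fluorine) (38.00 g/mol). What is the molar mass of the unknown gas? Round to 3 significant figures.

274 g/mol

By Graham's law, t_X/t_F₂ = √(M_X/M_F₂).
883/329 = 2.684 = √(M_X/38.00)
M_X = 38.00 × 2.684² = 38.00 × 7.203 = 274 g/mol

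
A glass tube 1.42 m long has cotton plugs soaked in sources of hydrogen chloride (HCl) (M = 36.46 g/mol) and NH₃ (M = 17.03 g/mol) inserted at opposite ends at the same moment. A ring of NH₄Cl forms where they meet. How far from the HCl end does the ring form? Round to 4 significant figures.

Graham's law gives d_HCl/d_NH₃ = rate_HCl/rate_NH₃ = √(M_NH₃/M_HCl) = √(17.03/36.46) = 0.6834.
With d_HCl + d_NH₃ = 1.42 m, d_NH₃ = 1.42/(1 + 0.6834) = 0.8435 m.
d_HCl = 1.42 − 0.8435 = 0.5765 m.

0.5765 m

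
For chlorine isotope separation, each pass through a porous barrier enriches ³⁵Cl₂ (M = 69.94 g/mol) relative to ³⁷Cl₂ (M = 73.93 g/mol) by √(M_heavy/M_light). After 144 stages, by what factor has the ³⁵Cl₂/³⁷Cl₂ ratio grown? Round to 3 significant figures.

The single-stage factor is √(M_heavy/M_light), so 144 stages give [√(73.93/69.94)]^144 = (73.93/69.94)^(144/2).
= 1.05705^72 = 54.3.

54.3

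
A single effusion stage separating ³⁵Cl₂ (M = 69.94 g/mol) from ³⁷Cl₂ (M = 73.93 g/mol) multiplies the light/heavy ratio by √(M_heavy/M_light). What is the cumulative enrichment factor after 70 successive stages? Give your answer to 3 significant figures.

Overall factor = α^70 with α = √(73.93/69.94), i.e. (73.93/69.94)^(70/2).
= 1.05705^35 = 6.97.

6.97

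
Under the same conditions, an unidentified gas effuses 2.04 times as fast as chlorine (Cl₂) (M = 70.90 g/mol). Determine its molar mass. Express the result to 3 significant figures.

Using Graham's law: rate_X/rate_Cl₂ = √(M_Cl₂/M_X).
2.04 = √(70.90/M_X)
M_X = 70.90 / 2.04² = 70.90 / 4.162 = 17.0 g/mol

17.0 g/mol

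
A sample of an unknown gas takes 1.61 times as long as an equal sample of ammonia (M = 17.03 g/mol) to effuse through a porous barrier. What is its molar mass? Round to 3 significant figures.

44.1 g/mol

Using Graham's law: t_X/t_NH₃ = √(M_X/M_NH₃).
1.61 = √(M_X/17.03)
M_X = 17.03 × 1.61² = 17.03 × 2.592 = 44.1 g/mol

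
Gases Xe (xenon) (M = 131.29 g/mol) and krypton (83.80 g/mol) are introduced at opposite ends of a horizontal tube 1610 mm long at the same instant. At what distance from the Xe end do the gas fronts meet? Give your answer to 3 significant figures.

715 mm

The fronts meet when d_Xe + d_Kr = L with d_Xe/d_Kr = √(M_Kr/M_Xe) (Graham's law). Here √(M_Kr/M_Xe) = √(83.80/131.29) = 0.7989.
With d_Xe + d_Kr = 1610 mm, d_Kr = 1610/(1 + 0.7989) = 895.0 mm.
d_Xe = 1610 − 895.0 = 715 mm.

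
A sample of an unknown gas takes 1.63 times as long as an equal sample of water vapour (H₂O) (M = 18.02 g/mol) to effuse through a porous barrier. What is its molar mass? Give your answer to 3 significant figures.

From Graham's law, t_X/t_H₂O = √(M_X/M_H₂O).
1.63 = √(M_X/18.02)
M_X = 18.02 × 1.63² = 18.02 × 2.657 = 47.9 g/mol

47.9 g/mol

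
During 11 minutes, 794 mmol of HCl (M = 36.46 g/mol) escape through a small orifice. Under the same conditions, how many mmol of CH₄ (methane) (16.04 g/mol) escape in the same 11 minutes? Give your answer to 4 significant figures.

1197 mmol

Using Graham's law: rate_CH₄/rate_HCl = √(M_HCl/M_CH₄) = √(36.46/16.04) = √2.273 = 1.508.
So the amount for CH₄ is 794 × 1.508 = 1197 mmol.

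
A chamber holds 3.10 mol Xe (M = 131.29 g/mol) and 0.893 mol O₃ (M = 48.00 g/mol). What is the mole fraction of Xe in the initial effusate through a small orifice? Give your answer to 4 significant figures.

0.6773

The effusion rate of species i is ∝ p_i/√M_i ∝ n_i/√M_i.
Mole fraction of Xe in the effusate = (n_Xe/√M_Xe) / (n_Xe/√M_Xe + n_O₃/√M_O₃)
= (3.10/√131.29) / (3.10/√131.29 + 0.893/√48.00) = 0.2705/(0.2705 + 0.1289) = 0.6773.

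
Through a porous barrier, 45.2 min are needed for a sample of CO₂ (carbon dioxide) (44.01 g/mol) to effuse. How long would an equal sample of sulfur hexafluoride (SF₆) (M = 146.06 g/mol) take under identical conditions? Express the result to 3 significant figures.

Graham's law gives t_SF₆/t_CO₂ = √(M_SF₆/M_CO₂) = √(146.06/44.01) = √3.319 = 1.822.
So the time for SF₆ is 45.2 × 1.822 = 82.3 min.

82.3 min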